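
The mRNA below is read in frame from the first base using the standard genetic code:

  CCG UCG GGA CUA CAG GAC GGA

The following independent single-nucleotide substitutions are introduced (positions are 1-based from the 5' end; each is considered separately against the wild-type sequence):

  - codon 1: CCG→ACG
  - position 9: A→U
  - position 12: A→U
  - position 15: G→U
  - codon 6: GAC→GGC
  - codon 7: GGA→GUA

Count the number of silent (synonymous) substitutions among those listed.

2

Codon 1: CCG (Pro) → ACG (Thr) — missense.
Codon 3: GGA (Gly) → GGU (Gly) — synonymous.
Codon 4: CUA (Leu) → CUU (Leu) — synonymous.
Codon 5: CAG (Gln) → CAU (His) — missense.
Codon 6: GAC (Asp) → GGC (Gly) — missense.
Codon 7: GGA (Gly) → GUA (Val) — missense.
Synonymous: 2 of 6.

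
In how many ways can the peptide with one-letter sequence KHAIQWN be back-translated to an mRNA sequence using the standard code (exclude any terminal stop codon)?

Lys: 2 codons.
His: 2 codons.
Ala: 4 codons.
Ile: 3 codons.
Gln: 2 codons.
Trp: 1 codon.
Asn: 2 codons.
2 × 2 × 4 × 3 × 2 × 1 × 2 = 192.

192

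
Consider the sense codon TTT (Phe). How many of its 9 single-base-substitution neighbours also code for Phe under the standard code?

1

Position 1: none → 0 synonymous.
Position 2: none → 0 synonymous.
Position 3: TTC → 1 synonymous.
Total: 0 + 0 + 1 = 1.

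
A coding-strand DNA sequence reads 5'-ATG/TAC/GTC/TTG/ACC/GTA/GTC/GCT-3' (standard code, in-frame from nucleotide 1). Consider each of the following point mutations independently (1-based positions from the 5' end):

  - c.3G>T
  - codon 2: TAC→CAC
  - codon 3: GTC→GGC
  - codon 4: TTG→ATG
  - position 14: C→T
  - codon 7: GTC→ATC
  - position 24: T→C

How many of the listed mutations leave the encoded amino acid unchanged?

Codon 1: ATG (Met) → ATT (Ile) — missense.
Codon 2: TAC (Tyr) → CAC (His) — missense.
Codon 3: GTC (Val) → GGC (Gly) — missense.
Codon 4: TTG (Leu) → ATG (Met) — missense.
Codon 5: ACC (Thr) → ATC (Ile) — missense.
Codon 7: GTC (Val) → ATC (Ile) — missense.
Codon 8: GCT (Ala) → GCC (Ala) — synonymous.
Synonymous: 1 of 7.

1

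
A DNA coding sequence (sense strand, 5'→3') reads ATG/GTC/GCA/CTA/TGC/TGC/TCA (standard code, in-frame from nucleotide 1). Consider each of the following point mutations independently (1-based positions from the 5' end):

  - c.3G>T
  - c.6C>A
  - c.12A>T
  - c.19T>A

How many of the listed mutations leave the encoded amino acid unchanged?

2

Codon 1: ATG (Met) → ATT (Ile) — missense.
Codon 2: GTC (Val) → GTA (Val) — synonymous.
Codon 4: CTA (Leu) → CTT (Leu) — synonymous.
Codon 7: TCA (Ser) → ACA (Thr) — missense.
Synonymous: 2 of 4.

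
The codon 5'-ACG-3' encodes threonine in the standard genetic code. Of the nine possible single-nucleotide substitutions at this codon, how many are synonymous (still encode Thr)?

3

Position 1: none → 0 synonymous.
Position 2: none → 0 synonymous.
Position 3: ACT, ACC, ACA → 3 synonymous.
Total: 0 + 0 + 3 = 3.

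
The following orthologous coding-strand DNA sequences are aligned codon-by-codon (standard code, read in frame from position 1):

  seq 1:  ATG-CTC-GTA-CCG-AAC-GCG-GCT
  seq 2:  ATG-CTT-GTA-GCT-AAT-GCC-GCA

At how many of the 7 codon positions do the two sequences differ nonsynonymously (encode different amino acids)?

1

Codon 1: ATG Met / ATG Met — identical.
Codon 2: CTC Leu / CTT Leu — synonymous.
Codon 3: GTA Val / GTA Val — identical.
Codon 4: CCG Pro / GCT Ala — nonsynonymous.
Codon 5: AAC Asn / AAT Asn — synonymous.
Codon 6: GCG Ala / GCC Ala — synonymous.
Codon 7: GCT Ala / GCA Ala — synonymous.
Nonsynonymous differences: 1.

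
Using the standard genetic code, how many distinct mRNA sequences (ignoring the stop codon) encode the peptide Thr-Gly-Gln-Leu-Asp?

Thr: 4 codons.
Gly: 4 codons.
Gln: 2 codons.
Leu: 6 codons.
Asp: 2 codons.
4 × 4 × 2 × 6 × 2 = 384.

384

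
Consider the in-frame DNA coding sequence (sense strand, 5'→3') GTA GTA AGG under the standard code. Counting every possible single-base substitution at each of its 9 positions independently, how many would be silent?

Codon 1 (GTA, Val): 3 synonymous substitutions.
Codon 2 (GTA, Val): 3 synonymous substitutions.
Codon 3 (AGG, Arg): 2 synonymous substitutions.
Total: 3 + 3 + 2 = 8.

8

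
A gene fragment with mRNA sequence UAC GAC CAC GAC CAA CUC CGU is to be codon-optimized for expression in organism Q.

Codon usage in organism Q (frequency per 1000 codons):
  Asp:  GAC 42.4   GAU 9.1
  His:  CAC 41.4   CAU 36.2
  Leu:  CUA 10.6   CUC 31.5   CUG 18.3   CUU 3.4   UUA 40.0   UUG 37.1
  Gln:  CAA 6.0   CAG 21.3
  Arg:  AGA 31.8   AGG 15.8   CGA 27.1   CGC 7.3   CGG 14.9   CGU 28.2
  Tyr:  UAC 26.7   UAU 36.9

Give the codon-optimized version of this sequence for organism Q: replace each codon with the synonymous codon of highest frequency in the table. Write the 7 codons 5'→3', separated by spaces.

UAU GAC CAC GAC CAG UUA AGA

Codon 1 (Tyr): best is UAU at 36.9.
Codon 2 (Asp): best is GAC at 42.4.
Codon 3 (His): best is CAC at 41.4.
Codon 4 (Asp): best is GAC at 42.4.
Codon 5 (Gln): best is CAG at 21.3.
Codon 6 (Leu): best is UUA at 40.0.
Codon 7 (Arg): best is AGA at 31.8.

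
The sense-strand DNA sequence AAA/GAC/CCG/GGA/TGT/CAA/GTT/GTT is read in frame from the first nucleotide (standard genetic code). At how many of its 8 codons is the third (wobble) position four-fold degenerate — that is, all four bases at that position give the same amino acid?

Codon 1 AAA (Lys): third position 2-fold.
Codon 2 GAC (Asp): third position 2-fold.
Codon 3 CCG (Pro): third position 4-fold.
Codon 4 GGA (Gly): third position 4-fold.
Codon 5 TGT (Cys): third position 2-fold.
Codon 6 CAA (Gln): third position 2-fold.
Codon 7 GTT (Val): third position 4-fold.
Codon 8 GTT (Val): third position 4-fold.
Four-fold degenerate third positions: 4.

4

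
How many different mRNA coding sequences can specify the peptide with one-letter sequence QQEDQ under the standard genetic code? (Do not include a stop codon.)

Gln: 2 codons.
Gln: 2 codons.
Glu: 2 codons.
Asp: 2 codons.
Gln: 2 codons.
2 × 2 × 2 × 2 × 2 = 32.

32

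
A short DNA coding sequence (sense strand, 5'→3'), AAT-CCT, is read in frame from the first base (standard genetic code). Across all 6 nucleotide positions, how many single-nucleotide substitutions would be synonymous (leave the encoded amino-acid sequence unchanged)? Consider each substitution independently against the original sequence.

Codon 1 (AAT, Asn): 1 synonymous substitution.
Codon 2 (CCT, Pro): 3 synonymous substitutions.
Total: 1 + 3 = 4.

4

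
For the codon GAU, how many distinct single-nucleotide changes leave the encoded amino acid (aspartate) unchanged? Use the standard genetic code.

1

Position 1: none → 0 synonymous.
Position 2: none → 0 synonymous.
Position 3: GAC → 1 synonymous.
Total: 0 + 0 + 1 = 1.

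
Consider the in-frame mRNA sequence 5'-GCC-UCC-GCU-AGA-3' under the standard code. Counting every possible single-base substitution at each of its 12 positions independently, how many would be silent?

11

Codon 1 (GCC, Ala): 3 synonymous substitutions.
Codon 2 (UCC, Ser): 3 synonymous substitutions.
Codon 3 (GCU, Ala): 3 synonymous substitutions.
Codon 4 (AGA, Arg): 2 synonymous substitutions.
Total: 3 + 3 + 3 + 2 = 11.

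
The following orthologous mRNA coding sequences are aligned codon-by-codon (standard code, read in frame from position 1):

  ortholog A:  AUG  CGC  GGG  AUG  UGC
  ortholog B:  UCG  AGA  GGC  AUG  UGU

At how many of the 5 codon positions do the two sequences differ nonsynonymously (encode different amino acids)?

Codon 1: AUG Met / UCG Ser — nonsynonymous.
Codon 2: CGC Arg / AGA Arg — synonymous.
Codon 3: GGG Gly / GGC Gly — synonymous.
Codon 4: AUG Met / AUG Met — identical.
Codon 5: UGC Cys / UGU Cys — synonymous.
Nonsynonymous differences: 1.

1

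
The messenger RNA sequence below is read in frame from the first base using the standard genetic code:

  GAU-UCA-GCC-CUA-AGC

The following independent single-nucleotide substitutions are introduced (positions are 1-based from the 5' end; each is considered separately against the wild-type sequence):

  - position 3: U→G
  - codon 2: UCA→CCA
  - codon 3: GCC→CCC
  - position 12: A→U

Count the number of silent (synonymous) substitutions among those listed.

Codon 1: GAU (Asp) → GAG (Glu) — missense.
Codon 2: UCA (Ser) → CCA (Pro) — missense.
Codon 3: GCC (Ala) → CCC (Pro) — missense.
Codon 4: CUA (Leu) → CUU (Leu) — synonymous.
Synonymous: 1 of 4.

1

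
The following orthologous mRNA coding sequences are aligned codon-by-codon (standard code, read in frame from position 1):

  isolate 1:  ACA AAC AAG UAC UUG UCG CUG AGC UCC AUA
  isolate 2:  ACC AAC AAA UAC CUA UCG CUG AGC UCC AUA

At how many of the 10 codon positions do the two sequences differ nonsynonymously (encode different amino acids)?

0

Codon 1: ACA Thr / ACC Thr — synonymous.
Codon 2: AAC Asn / AAC Asn — identical.
Codon 3: AAG Lys / AAA Lys — synonymous.
Codon 4: UAC Tyr / UAC Tyr — identical.
Codon 5: UUG Leu / CUA Leu — synonymous.
Codon 6: UCG Ser / UCG Ser — identical.
Codon 7: CUG Leu / CUG Leu — identical.
Codon 8: AGC Ser / AGC Ser — identical.
Codon 9: UCC Ser / UCC Ser — identical.
Codon 10: AUA Ile / AUA Ile — identical.
Nonsynonymous differences: 0.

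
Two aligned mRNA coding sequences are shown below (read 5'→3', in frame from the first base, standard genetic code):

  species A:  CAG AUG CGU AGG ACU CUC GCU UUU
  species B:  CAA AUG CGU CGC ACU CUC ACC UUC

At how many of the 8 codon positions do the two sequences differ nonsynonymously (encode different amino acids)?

Codon 1: CAG Gln / CAA Gln — synonymous.
Codon 2: AUG Met / AUG Met — identical.
Codon 3: CGU Arg / CGU Arg — identical.
Codon 4: AGG Arg / CGC Arg — synonymous.
Codon 5: ACU Thr / ACU Thr — identical.
Codon 6: CUC Leu / CUC Leu — identical.
Codon 7: GCU Ala / ACC Thr — nonsynonymous.
Codon 8: UUU Phe / UUC Phe — synonymous.
Nonsynonymous differences: 1.

1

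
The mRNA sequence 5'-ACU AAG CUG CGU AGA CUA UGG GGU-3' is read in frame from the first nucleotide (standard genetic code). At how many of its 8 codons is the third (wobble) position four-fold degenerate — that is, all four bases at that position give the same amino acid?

Codon 1 ACU (Thr): third position 4-fold.
Codon 2 AAG (Lys): third position 2-fold.
Codon 3 CUG (Leu): third position 4-fold.
Codon 4 CGU (Arg): third position 4-fold.
Codon 5 AGA (Arg): third position 2-fold.
Codon 6 CUA (Leu): third position 4-fold.
Codon 7 UGG (Trp): third position 1-fold.
Codon 8 GGU (Gly): third position 4-fold.
Four-fold degenerate third positions: 5.

5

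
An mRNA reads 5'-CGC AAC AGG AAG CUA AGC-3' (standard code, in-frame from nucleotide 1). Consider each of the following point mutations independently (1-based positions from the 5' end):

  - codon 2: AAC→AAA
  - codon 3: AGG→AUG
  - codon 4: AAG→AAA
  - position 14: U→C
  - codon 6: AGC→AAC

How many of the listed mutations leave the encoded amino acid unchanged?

1

Codon 2: AAC (Asn) → AAA (Lys) — missense.
Codon 3: AGG (Arg) → AUG (Met) — missense.
Codon 4: AAG (Lys) → AAA (Lys) — synonymous.
Codon 5: CUA (Leu) → CCA (Pro) — missense.
Codon 6: AGC (Ser) → AAC (Asn) — missense.
Synonymous: 1 of 5.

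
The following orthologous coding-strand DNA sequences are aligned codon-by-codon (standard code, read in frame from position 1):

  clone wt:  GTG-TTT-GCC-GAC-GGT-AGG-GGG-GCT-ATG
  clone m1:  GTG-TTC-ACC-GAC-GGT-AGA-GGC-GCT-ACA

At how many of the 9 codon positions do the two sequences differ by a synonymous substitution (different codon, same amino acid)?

Codon 1: GTG Val / GTG Val — identical.
Codon 2: TTT Phe / TTC Phe — synonymous.
Codon 3: GCC Ala / ACC Thr — nonsynonymous.
Codon 4: GAC Asp / GAC Asp — identical.
Codon 5: GGT Gly / GGT Gly — identical.
Codon 6: AGG Arg / AGA Arg — synonymous.
Codon 7: GGG Gly / GGC Gly — synonymous.
Codon 8: GCT Ala / GCT Ala — identical.
Codon 9: ATG Met / ACA Thr — nonsynonymous.
Synonymous differences: 3.

3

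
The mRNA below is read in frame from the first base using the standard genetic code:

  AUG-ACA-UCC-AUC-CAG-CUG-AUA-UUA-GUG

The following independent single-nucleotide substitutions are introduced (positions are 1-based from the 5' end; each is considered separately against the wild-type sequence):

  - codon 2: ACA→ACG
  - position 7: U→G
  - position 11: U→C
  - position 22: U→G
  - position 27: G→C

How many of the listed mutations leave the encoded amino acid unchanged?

2

Codon 2: ACA (Thr) → ACG (Thr) — synonymous.
Codon 3: UCC (Ser) → GCC (Ala) — missense.
Codon 4: AUC (Ile) → ACC (Thr) — missense.
Codon 8: UUA (Leu) → GUA (Val) — missense.
Codon 9: GUG (Val) → GUC (Val) — synonymous.
Synonymous: 2 of 5.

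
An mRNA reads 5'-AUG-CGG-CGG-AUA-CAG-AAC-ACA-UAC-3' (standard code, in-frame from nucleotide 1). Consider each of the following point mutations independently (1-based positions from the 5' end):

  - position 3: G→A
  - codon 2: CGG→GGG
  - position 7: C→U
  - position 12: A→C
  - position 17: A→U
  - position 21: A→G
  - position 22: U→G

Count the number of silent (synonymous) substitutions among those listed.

2

Codon 1: AUG (Met) → AUA (Ile) — missense.
Codon 2: CGG (Arg) → GGG (Gly) — missense.
Codon 3: CGG (Arg) → UGG (Trp) — missense.
Codon 4: AUA (Ile) → AUC (Ile) — synonymous.
Codon 6: AAC (Asn) → AUC (Ile) — missense.
Codon 7: ACA (Thr) → ACG (Thr) — synonymous.
Codon 8: UAC (Tyr) → GAC (Asp) — missense.
Synonymous: 2 of 7.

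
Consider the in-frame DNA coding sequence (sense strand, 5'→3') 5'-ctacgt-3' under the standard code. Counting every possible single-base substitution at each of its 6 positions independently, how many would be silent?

7

Codon 1 (CTA, Leu): 4 synonymous substitutions.
Codon 2 (CGT, Arg): 3 synonymous substitutions.
Total: 4 + 3 = 7.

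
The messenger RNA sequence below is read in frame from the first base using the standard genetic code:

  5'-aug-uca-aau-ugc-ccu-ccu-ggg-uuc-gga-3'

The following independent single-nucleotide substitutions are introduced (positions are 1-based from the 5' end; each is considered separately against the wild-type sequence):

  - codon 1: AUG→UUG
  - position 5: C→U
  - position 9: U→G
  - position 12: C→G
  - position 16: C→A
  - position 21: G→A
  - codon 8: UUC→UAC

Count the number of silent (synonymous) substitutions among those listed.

1

Codon 1: AUG (Met) → UUG (Leu) — missense.
Codon 2: UCA (Ser) → UUA (Leu) — missense.
Codon 3: AAU (Asn) → AAG (Lys) — missense.
Codon 4: UGC (Cys) → UGG (Trp) — missense.
Codon 6: CCU (Pro) → ACU (Thr) — missense.
Codon 7: GGG (Gly) → GGA (Gly) — synonymous.
Codon 8: UUC (Phe) → UAC (Tyr) — missense.
Synonymous: 1 of 7.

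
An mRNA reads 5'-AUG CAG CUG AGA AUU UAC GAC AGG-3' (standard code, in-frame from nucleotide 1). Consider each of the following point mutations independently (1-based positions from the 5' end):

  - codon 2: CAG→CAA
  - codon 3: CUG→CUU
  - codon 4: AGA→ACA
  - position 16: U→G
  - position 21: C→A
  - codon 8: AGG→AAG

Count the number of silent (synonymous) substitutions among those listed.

2

Codon 2: CAG (Gln) → CAA (Gln) — synonymous.
Codon 3: CUG (Leu) → CUU (Leu) — synonymous.
Codon 4: AGA (Arg) → ACA (Thr) — missense.
Codon 6: UAC (Tyr) → GAC (Asp) — missense.
Codon 7: GAC (Asp) → GAA (Glu) — missense.
Codon 8: AGG (Arg) → AAG (Lys) — missense.
Synonymous: 2 of 6.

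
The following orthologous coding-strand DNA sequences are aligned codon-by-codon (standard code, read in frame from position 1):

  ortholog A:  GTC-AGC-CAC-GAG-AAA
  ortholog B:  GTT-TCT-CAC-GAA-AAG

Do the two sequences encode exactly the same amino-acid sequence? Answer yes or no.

yes

Codon 1: GTC Val / GTT Val — synonymous.
Codon 2: AGC Ser / TCT Ser — synonymous.
Codon 3: CAC His / CAC His — identical.
Codon 4: GAG Glu / GAA Glu — synonymous.
Codon 5: AAA Lys / AAG Lys — synonymous.
Nonsynonymous differences: 0 → same protein.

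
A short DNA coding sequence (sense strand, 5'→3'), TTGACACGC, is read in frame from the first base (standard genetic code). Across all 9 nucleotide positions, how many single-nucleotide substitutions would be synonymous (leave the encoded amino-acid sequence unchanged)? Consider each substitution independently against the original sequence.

Codon 1 (TTG, Leu): 2 synonymous substitutions.
Codon 2 (ACA, Thr): 3 synonymous substitutions.
Codon 3 (CGC, Arg): 3 synonymous substitutions.
Total: 2 + 3 + 3 = 8.

8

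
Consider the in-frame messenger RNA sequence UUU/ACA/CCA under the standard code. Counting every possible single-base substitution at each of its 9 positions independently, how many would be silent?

7

Codon 1 (UUU, Phe): 1 synonymous substitution.
Codon 2 (ACA, Thr): 3 synonymous substitutions.
Codon 3 (CCA, Pro): 3 synonymous substitutions.
Total: 1 + 3 + 3 = 7.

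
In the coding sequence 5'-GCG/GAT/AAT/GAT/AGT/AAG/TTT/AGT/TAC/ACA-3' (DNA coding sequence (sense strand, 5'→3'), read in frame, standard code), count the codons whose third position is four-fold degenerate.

2

Codon 1 GCG (Ala): third position 4-fold.
Codon 2 GAT (Asp): third position 2-fold.
Codon 3 AAT (Asn): third position 2-fold.
Codon 4 GAT (Asp): third position 2-fold.
Codon 5 AGT (Ser): third position 2-fold.
Codon 6 AAG (Lys): third position 2-fold.
Codon 7 TTT (Phe): third position 2-fold.
Codon 8 AGT (Ser): third position 2-fold.
Codon 9 TAC (Tyr): third position 2-fold.
Codon 10 ACA (Thr): third position 4-fold.
Four-fold degenerate third positions: 2.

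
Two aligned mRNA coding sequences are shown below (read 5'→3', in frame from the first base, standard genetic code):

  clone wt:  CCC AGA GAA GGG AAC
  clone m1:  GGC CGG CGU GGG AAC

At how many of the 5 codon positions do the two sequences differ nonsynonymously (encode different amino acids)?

2

Codon 1: CCC Pro / GGC Gly — nonsynonymous.
Codon 2: AGA Arg / CGG Arg — synonymous.
Codon 3: GAA Glu / CGU Arg — nonsynonymous.
Codon 4: GGG Gly / GGG Gly — identical.
Codon 5: AAC Asn / AAC Asn — identical.
Nonsynonymous differences: 2.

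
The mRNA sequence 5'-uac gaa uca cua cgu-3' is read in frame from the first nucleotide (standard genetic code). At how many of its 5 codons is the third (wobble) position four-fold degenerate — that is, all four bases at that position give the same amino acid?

3

Codon 1 UAC (Tyr): third position 2-fold.
Codon 2 GAA (Glu): third position 2-fold.
Codon 3 UCA (Ser): third position 4-fold.
Codon 4 CUA (Leu): third position 4-fold.
Codon 5 CGU (Arg): third position 4-fold.
Four-fold degenerate third positions: 3.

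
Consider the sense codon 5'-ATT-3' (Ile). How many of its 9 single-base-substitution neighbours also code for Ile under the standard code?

2

Position 1: none → 0 synonymous.
Position 2: none → 0 synonymous.
Position 3: ATC, ATA → 2 synonymous.
Total: 0 + 0 + 2 = 2.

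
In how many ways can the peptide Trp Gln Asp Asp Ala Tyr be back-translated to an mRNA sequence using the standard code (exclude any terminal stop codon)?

Trp: 1 codon.
Gln: 2 codons.
Asp: 2 codons.
Asp: 2 codons.
Ala: 4 codons.
Tyr: 2 codons.
1 × 2 × 2 × 2 × 4 × 2 = 64.

64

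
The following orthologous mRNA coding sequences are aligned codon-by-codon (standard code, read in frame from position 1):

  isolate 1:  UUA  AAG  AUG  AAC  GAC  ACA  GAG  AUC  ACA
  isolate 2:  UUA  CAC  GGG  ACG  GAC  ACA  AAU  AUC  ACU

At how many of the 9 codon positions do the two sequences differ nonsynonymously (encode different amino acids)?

4

Codon 1: UUA Leu / UUA Leu — identical.
Codon 2: AAG Lys / CAC His — nonsynonymous.
Codon 3: AUG Met / GGG Gly — nonsynonymous.
Codon 4: AAC Asn / ACG Thr — nonsynonymous.
Codon 5: GAC Asp / GAC Asp — identical.
Codon 6: ACA Thr / ACA Thr — identical.
Codon 7: GAG Glu / AAU Asn — nonsynonymous.
Codon 8: AUC Ile / AUC Ile — identical.
Codon 9: ACA Thr / ACU Thr — synonymous.
Nonsynonymous differences: 4.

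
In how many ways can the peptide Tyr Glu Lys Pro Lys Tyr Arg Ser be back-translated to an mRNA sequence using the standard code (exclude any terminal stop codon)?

4608

Tyr: 2 codons.
Glu: 2 codons.
Lys: 2 codons.
Pro: 4 codons.
Lys: 2 codons.
Tyr: 2 codons.
Arg: 6 codons.
Ser: 6 codons.
2 × 2 × 2 × 4 × 2 × 2 × 6 × 6 = 4608.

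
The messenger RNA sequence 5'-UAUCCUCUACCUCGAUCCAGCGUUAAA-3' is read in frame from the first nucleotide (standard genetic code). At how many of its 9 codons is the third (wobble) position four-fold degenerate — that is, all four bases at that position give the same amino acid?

Codon 1 UAU (Tyr): third position 2-fold.
Codon 2 CCU (Pro): third position 4-fold.
Codon 3 CUA (Leu): third position 4-fold.
Codon 4 CCU (Pro): third position 4-fold.
Codon 5 CGA (Arg): third position 4-fold.
Codon 6 UCC (Ser): third position 4-fold.
Codon 7 AGC (Ser): third position 2-fold.
Codon 8 GUU (Val): third position 4-fold.
Codon 9 AAA (Lys): third position 2-fold.
Four-fold degenerate third positions: 6.

6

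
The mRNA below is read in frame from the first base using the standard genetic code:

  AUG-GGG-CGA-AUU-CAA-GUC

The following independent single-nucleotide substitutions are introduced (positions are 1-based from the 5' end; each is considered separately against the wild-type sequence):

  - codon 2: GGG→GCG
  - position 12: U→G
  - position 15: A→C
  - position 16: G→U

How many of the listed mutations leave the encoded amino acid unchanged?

Codon 2: GGG (Gly) → GCG (Ala) — missense.
Codon 4: AUU (Ile) → AUG (Met) — missense.
Codon 5: CAA (Gln) → CAC (His) — missense.
Codon 6: GUC (Val) → UUC (Phe) — missense.
Synonymous: 0 of 4.

0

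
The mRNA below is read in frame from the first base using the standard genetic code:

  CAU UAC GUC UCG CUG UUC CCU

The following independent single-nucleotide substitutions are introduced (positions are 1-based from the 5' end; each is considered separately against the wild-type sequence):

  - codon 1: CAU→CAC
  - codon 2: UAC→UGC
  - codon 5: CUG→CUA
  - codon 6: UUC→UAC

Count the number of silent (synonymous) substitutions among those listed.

2

Codon 1: CAU (His) → CAC (His) — synonymous.
Codon 2: UAC (Tyr) → UGC (Cys) — missense.
Codon 5: CUG (Leu) → CUA (Leu) — synonymous.
Codon 6: UUC (Phe) → UAC (Tyr) — missense.
Synonymous: 2 of 4.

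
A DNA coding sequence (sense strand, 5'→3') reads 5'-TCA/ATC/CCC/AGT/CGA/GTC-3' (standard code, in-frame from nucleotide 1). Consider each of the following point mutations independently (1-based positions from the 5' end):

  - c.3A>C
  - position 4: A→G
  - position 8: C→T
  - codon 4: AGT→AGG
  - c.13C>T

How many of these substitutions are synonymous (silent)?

Codon 1: TCA (Ser) → TCC (Ser) — synonymous.
Codon 2: ATC (Ile) → GTC (Val) — missense.
Codon 3: CCC (Pro) → CTC (Leu) — missense.
Codon 4: AGT (Ser) → AGG (Arg) — missense.
Codon 5: CGA (Arg) → TGA (Stop) — nonsense.
Synonymous: 1 of 5.

1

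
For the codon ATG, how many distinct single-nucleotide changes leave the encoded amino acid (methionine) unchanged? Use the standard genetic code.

0

Position 1: none → 0 synonymous.
Position 2: none → 0 synonymous.
Position 3: none → 0 synonymous.
Total: 0 + 0 + 0 = 0.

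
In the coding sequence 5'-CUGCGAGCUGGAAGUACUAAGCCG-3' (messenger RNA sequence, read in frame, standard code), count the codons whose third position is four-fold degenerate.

Codon 1 CUG (Leu): third position 4-fold.
Codon 2 CGA (Arg): third position 4-fold.
Codon 3 GCU (Ala): third position 4-fold.
Codon 4 GGA (Gly): third position 4-fold.
Codon 5 AGU (Ser): third position 2-fold.
Codon 6 ACU (Thr): third position 4-fold.
Codon 7 AAG (Lys): third position 2-fold.
Codon 8 CCG (Pro): third position 4-fold.
Four-fold degenerate third positions: 6.

6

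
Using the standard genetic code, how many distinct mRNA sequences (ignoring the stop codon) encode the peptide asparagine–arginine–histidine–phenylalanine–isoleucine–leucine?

Asn: 2 codons.
Arg: 6 codons.
His: 2 codons.
Phe: 2 codons.
Ile: 3 codons.
Leu: 6 codons.
2 × 6 × 2 × 2 × 3 × 6 = 864.

864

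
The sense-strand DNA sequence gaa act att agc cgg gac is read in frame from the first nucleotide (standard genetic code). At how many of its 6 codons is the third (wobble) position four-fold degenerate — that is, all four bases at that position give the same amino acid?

Codon 1 GAA (Glu): third position 2-fold.
Codon 2 ACT (Thr): third position 4-fold.
Codon 3 ATT (Ile): third position 3-fold.
Codon 4 AGC (Ser): third position 2-fold.
Codon 5 CGG (Arg): third position 4-fold.
Codon 6 GAC (Asp): third position 2-fold.
Four-fold degenerate third positions: 2.

2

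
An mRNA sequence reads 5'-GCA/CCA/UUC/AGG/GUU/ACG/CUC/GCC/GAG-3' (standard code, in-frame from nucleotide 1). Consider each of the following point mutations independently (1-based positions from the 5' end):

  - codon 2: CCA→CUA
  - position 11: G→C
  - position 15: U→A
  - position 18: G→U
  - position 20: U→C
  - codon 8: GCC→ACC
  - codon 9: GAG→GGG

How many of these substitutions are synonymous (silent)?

2

Codon 2: CCA (Pro) → CUA (Leu) — missense.
Codon 4: AGG (Arg) → ACG (Thr) — missense.
Codon 5: GUU (Val) → GUA (Val) — synonymous.
Codon 6: ACG (Thr) → ACU (Thr) — synonymous.
Codon 7: CUC (Leu) → CCC (Pro) — missense.
Codon 8: GCC (Ala) → ACC (Thr) — missense.
Codon 9: GAG (Glu) → GGG (Gly) — missense.
Synonymous: 2 of 7.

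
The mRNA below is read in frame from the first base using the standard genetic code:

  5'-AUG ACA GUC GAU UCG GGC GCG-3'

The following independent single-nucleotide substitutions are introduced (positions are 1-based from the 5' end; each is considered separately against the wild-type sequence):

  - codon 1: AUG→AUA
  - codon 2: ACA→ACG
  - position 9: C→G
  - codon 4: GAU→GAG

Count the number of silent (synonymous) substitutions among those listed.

2

Codon 1: AUG (Met) → AUA (Ile) — missense.
Codon 2: ACA (Thr) → ACG (Thr) — synonymous.
Codon 3: GUC (Val) → GUG (Val) — synonymous.
Codon 4: GAU (Asp) → GAG (Glu) — missense.
Synonymous: 2 of 4.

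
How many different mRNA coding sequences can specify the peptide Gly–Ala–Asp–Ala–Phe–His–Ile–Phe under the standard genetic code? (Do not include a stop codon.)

Gly: 4 codons.
Ala: 4 codons.
Asp: 2 codons.
Ala: 4 codons.
Phe: 2 codons.
His: 2 codons.
Ile: 3 codons.
Phe: 2 codons.
4 × 4 × 2 × 4 × 2 × 2 × 3 × 2 = 3072.

3072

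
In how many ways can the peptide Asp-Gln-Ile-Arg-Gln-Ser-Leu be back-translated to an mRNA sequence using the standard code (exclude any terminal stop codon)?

5184

Asp: 2 codons.
Gln: 2 codons.
Ile: 3 codons.
Arg: 6 codons.
Gln: 2 codons.
Ser: 6 codons.
Leu: 6 codons.
2 × 2 × 3 × 6 × 2 × 6 × 6 = 5184.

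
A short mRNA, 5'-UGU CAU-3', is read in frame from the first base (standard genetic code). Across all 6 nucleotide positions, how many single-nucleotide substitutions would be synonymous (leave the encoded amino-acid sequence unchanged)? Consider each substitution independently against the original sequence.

2

Codon 1 (UGU, Cys): 1 synonymous substitution.
Codon 2 (CAU, His): 1 synonymous substitution.
Total: 1 + 1 = 2.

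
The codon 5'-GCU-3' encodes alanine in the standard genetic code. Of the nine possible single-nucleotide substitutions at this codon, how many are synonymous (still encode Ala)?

3

Position 1: none → 0 synonymous.
Position 2: none → 0 synonymous.
Position 3: GCC, GCA, GCG → 3 synonymous.
Total: 0 + 0 + 3 = 3.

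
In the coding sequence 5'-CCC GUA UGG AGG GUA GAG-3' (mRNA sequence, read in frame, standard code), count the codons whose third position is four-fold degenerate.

Codon 1 CCC (Pro): third position 4-fold.
Codon 2 GUA (Val): third position 4-fold.
Codon 3 UGG (Trp): third position 1-fold.
Codon 4 AGG (Arg): third position 2-fold.
Codon 5 GUA (Val): third position 4-fold.
Codon 6 GAG (Glu): third position 2-fold.
Four-fold degenerate third positions: 3.

3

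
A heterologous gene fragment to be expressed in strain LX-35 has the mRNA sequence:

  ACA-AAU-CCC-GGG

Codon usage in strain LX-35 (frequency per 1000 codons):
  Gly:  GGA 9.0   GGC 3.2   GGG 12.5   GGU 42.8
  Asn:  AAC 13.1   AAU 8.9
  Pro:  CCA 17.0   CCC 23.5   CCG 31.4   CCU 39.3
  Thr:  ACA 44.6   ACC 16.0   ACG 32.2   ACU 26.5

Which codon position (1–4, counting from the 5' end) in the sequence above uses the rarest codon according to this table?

2

Codon 1 ACA (Thr): 44.6 per 1000.
Codon 2 AAU (Asn): 8.9 per 1000.
Codon 3 CCC (Pro): 23.5 per 1000.
Codon 4 GGG (Gly): 12.5 per 1000.
Lowest frequency is 8.9 at codon 2.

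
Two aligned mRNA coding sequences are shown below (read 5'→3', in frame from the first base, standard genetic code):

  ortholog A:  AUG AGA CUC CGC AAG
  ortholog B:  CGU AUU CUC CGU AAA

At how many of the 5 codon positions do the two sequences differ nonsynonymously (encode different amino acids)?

2

Codon 1: AUG Met / CGU Arg — nonsynonymous.
Codon 2: AGA Arg / AUU Ile — nonsynonymous.
Codon 3: CUC Leu / CUC Leu — identical.
Codon 4: CGC Arg / CGU Arg — synonymous.
Codon 5: AAG Lys / AAA Lys — synonymous.
Nonsynonymous differences: 2.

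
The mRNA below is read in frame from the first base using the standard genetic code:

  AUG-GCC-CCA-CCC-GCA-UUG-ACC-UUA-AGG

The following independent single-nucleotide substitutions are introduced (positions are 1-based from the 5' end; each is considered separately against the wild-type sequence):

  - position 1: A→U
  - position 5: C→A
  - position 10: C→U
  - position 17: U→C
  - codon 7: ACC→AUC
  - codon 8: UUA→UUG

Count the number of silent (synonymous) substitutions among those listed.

Codon 1: AUG (Met) → UUG (Leu) — missense.
Codon 2: GCC (Ala) → GAC (Asp) — missense.
Codon 4: CCC (Pro) → UCC (Ser) — missense.
Codon 6: UUG (Leu) → UCG (Ser) — missense.
Codon 7: ACC (Thr) → AUC (Ile) — missense.
Codon 8: UUA (Leu) → UUG (Leu) — synonymous.
Synonymous: 1 of 6.

1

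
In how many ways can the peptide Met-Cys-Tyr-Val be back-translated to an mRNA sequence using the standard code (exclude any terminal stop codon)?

16

Met: 1 codon.
Cys: 2 codons.
Tyr: 2 codons.
Val: 4 codons.
1 × 2 × 2 × 4 = 16.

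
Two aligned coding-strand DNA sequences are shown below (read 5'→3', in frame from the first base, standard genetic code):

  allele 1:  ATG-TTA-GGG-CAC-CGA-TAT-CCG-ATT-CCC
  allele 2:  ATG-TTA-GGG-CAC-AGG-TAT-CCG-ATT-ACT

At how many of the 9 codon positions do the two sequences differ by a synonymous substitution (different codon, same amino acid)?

1

Codon 1: ATG Met / ATG Met — identical.
Codon 2: TTA Leu / TTA Leu — identical.
Codon 3: GGG Gly / GGG Gly — identical.
Codon 4: CAC His / CAC His — identical.
Codon 5: CGA Arg / AGG Arg — synonymous.
Codon 6: TAT Tyr / TAT Tyr — identical.
Codon 7: CCG Pro / CCG Pro — identical.
Codon 8: ATT Ile / ATT Ile — identical.
Codon 9: CCC Pro / ACT Thr — nonsynonymous.
Synonymous differences: 1.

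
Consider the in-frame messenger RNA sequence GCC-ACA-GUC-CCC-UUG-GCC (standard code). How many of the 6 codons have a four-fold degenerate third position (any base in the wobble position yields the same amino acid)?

5

Codon 1 GCC (Ala): third position 4-fold.
Codon 2 ACA (Thr): third position 4-fold.
Codon 3 GUC (Val): third position 4-fold.
Codon 4 CCC (Pro): third position 4-fold.
Codon 5 UUG (Leu): third position 2-fold.
Codon 6 GCC (Ala): third position 4-fold.
Four-fold degenerate third positions: 5.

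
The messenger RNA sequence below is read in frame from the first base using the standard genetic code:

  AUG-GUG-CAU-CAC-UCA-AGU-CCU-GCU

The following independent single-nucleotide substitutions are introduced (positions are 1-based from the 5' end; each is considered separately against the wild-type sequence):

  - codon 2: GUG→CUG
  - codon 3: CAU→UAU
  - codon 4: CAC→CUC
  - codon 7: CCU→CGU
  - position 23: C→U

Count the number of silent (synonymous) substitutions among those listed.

Codon 2: GUG (Val) → CUG (Leu) — missense.
Codon 3: CAU (His) → UAU (Tyr) — missense.
Codon 4: CAC (His) → CUC (Leu) — missense.
Codon 7: CCU (Pro) → CGU (Arg) — missense.
Codon 8: GCU (Ala) → GUU (Val) — missense.
Synonymous: 0 of 5.

0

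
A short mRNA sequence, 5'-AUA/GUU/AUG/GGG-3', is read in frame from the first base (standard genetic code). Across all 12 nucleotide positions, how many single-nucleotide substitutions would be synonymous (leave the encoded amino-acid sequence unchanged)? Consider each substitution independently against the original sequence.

Codon 1 (AUA, Ile): 2 synonymous substitutions.
Codon 2 (GUU, Val): 3 synonymous substitutions.
Codon 3 (AUG, Met): 0 synonymous substitutions.
Codon 4 (GGG, Gly): 3 synonymous substitutions.
Total: 2 + 3 + 0 + 3 = 8.

8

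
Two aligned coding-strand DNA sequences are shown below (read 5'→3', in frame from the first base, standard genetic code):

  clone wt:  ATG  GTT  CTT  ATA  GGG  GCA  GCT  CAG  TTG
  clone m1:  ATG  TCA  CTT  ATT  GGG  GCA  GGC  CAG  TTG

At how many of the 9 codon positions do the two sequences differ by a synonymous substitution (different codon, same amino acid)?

Codon 1: ATG Met / ATG Met — identical.
Codon 2: GTT Val / TCA Ser — nonsynonymous.
Codon 3: CTT Leu / CTT Leu — identical.
Codon 4: ATA Ile / ATT Ile — synonymous.
Codon 5: GGG Gly / GGG Gly — identical.
Codon 6: GCA Ala / GCA Ala — identical.
Codon 7: GCT Ala / GGC Gly — nonsynonymous.
Codon 8: CAG Gln / CAG Gln — identical.
Codon 9: TTG Leu / TTG Leu — identical.
Synonymous differences: 1.

1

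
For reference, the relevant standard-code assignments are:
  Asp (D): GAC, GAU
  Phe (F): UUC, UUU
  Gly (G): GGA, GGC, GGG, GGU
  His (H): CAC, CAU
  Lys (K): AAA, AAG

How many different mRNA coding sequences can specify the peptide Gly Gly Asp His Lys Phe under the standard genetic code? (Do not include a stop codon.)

256

Gly: 4 codons.
Gly: 4 codons.
Asp: 2 codons.
His: 2 codons.
Lys: 2 codons.
Phe: 2 codons.
4 × 4 × 2 × 2 × 2 × 2 = 256.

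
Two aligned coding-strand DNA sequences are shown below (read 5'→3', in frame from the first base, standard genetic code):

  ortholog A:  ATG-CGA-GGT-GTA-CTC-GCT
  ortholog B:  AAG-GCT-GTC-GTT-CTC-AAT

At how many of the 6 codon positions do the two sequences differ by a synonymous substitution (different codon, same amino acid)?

1

Codon 1: ATG Met / AAG Lys — nonsynonymous.
Codon 2: CGA Arg / GCT Ala — nonsynonymous.
Codon 3: GGT Gly / GTC Val — nonsynonymous.
Codon 4: GTA Val / GTT Val — synonymous.
Codon 5: CTC Leu / CTC Leu — identical.
Codon 6: GCT Ala / AAT Asn — nonsynonymous.
Synonymous differences: 1.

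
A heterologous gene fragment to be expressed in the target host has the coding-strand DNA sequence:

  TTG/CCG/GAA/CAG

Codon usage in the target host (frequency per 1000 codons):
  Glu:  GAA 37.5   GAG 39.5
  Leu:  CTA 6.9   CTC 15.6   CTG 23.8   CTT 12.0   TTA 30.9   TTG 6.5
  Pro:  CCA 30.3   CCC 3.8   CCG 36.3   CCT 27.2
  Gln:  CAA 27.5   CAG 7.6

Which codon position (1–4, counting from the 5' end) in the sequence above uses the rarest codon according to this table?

1

Codon 1 TTG (Leu): 6.5 per 1000.
Codon 2 CCG (Pro): 36.3 per 1000.
Codon 3 GAA (Glu): 37.5 per 1000.
Codon 4 CAG (Gln): 7.6 per 1000.
Lowest frequency is 6.5 at codon 1.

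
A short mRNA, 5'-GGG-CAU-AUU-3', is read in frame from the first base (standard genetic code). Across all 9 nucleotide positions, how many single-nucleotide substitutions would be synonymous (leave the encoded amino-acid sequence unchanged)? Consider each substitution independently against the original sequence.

6

Codon 1 (GGG, Gly): 3 synonymous substitutions.
Codon 2 (CAU, His): 1 synonymous substitution.
Codon 3 (AUU, Ile): 2 synonymous substitutions.
Total: 3 + 1 + 2 = 6.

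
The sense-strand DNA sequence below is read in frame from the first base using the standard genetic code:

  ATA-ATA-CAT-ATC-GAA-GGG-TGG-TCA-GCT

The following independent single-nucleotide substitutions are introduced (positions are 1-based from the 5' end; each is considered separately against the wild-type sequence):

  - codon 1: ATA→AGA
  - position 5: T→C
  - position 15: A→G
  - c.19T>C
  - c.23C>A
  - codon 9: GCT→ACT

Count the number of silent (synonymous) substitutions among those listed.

1

Codon 1: ATA (Ile) → AGA (Arg) — missense.
Codon 2: ATA (Ile) → ACA (Thr) — missense.
Codon 5: GAA (Glu) → GAG (Glu) — synonymous.
Codon 7: TGG (Trp) → CGG (Arg) — missense.
Codon 8: TCA (Ser) → TAA (Stop) — nonsense.
Codon 9: GCT (Ala) → ACT (Thr) — missense.
Synonymous: 1 of 6.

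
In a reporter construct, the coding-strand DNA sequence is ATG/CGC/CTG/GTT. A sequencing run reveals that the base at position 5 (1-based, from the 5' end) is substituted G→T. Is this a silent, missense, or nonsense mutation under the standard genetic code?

Position 5 falls in codon 2: CGC → Arg.
After the substitution the codon is CTC → Leu.
Arg ≠ Leu, so this is a missense mutation.

missense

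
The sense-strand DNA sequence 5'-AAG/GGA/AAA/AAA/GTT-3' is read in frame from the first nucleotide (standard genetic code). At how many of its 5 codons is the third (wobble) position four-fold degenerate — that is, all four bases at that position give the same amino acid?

Codon 1 AAG (Lys): third position 2-fold.
Codon 2 GGA (Gly): third position 4-fold.
Codon 3 AAA (Lys): third position 2-fold.
Codon 4 AAA (Lys): third position 2-fold.
Codon 5 GTT (Val): third position 4-fold.
Four-fold degenerate third positions: 2.

2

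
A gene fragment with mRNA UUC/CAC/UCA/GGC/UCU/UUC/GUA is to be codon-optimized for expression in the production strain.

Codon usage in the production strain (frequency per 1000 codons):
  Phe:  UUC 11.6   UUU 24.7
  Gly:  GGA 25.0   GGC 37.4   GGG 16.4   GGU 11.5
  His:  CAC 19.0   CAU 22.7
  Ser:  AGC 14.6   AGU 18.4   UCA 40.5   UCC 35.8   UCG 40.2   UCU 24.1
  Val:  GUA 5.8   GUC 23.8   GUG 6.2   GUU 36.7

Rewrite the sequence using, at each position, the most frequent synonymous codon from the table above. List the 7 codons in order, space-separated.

Codon 1 (Phe): best is UUU at 24.7.
Codon 2 (His): best is CAU at 22.7.
Codon 3 (Ser): best is UCA at 40.5.
Codon 4 (Gly): best is GGC at 37.4.
Codon 5 (Ser): best is UCA at 40.5.
Codon 6 (Phe): best is UUU at 24.7.
Codon 7 (Val): best is GUU at 36.7.

UUU CAU UCA GGC UCA UUU GUU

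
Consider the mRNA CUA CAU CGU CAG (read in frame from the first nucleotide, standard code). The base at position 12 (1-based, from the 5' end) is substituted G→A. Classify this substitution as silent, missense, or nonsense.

silent

Position 12 falls in codon 4: CAG → Gln.
After the substitution the codon is CAA → Gln.
Both encode Gln, so the change is synonymous.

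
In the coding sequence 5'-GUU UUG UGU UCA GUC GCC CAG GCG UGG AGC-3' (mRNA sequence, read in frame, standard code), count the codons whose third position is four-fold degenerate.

5

Codon 1 GUU (Val): third position 4-fold.
Codon 2 UUG (Leu): third position 2-fold.
Codon 3 UGU (Cys): third position 2-fold.
Codon 4 UCA (Ser): third position 4-fold.
Codon 5 GUC (Val): third position 4-fold.
Codon 6 GCC (Ala): third position 4-fold.
Codon 7 CAG (Gln): third position 2-fold.
Codon 8 GCG (Ala): third position 4-fold.
Codon 9 UGG (Trp): third position 1-fold.
Codon 10 AGC (Ser): third position 2-fold.
Four-fold degenerate third positions: 5.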